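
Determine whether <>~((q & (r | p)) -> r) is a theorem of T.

Invalid (countermodel exists)

Tableau for the negation ~<>~((q & (r | p)) -> r):
1. ~<>~((q & (r | p)) -> r), w0
2. (q & (r | p)) -> r, w0
3. r, w0
Accessibility: w0Rw0
The negation has an open branch (countermodel exists).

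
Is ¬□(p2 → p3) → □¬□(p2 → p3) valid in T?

Tableau for the negation ¬(¬□(p2 → p3) → □¬□(p2 → p3)):
1. ¬(¬□(p2 → p3) → □¬□(p2 → p3)), w0
2. ¬□(p2 → p3), w0   [¬→-rule on 1]
3. ¬□¬□(p2 → p3), w0   [¬→-rule on 1]
4. ¬(p2 → p3), w1   [¬□-rule on 2: fresh world w1, w0Rw1]
5. p2, w1   [¬→-rule on 4]
6. ¬p3, w1   [¬→-rule on 4]
7. □(p2 → p3), w2   [¬□-rule on 3: fresh world w2, w0Rw2]
8. p2 → p3, w2   [□-rule on 7 via w2Rw2]
9. p3, w2   [→-rule on 8 (branches; this branch)]
Accessibility: w0Rw0, w0Rw1, w0Rw2, w1Rw1, w2Rw2
The negation has an open branch (countermodel exists).

Not valid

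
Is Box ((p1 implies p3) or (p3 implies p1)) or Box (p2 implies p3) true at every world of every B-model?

Yes, valid

Tableau for the negation not (Box ((p1 implies p3) or (p3 implies p1)) or Box (p2 implies p3)):
1. not (Box ((p1 implies p3) or (p3 implies p1)) or Box (p2 implies p3)), w0
2. not Box ((p1 implies p3) or (p3 implies p1)), w0   [neg-or-rule on 1]
3. not Box (p2 implies p3), w0   [neg-or-rule on 1]
4. not ((p1 implies p3) or (p3 implies p1)), w1   [neg-Box-rule on 2: fresh world w1, w0Rw1]
5. not (p1 implies p3), w1   [neg-or-rule on 4]
6. not (p3 implies p1), w1   [neg-or-rule on 4]
7. p1, w1   [neg-implies-rule on 5]
8. not p3, w1   [neg-implies-rule on 5]
9. p3, w1   [neg-implies-rule on 6]
10. not p1, w1   [neg-implies-rule on 6]
Accessibility: w0Rw0, w0Rw1, w1Rw0, w1Rw1
Branch closes: p3 and not p3 both at w1.
All branches of the negation close; one closing branch shown above.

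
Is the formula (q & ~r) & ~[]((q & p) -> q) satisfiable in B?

No, unsatisfiable

1. (q & ~r) & ~[]((q & p) -> q), w0
2. q & ~r, w0   [&-rule on 1]
3. ~[]((q & p) -> q), w0   [&-rule on 1]
4. q, w0   [&-rule on 2]
5. ~r, w0   [&-rule on 2]
6. ~((q & p) -> q), w1   [~[]-rule on 3: fresh world w1, w0Rw1]
7. q & p, w1   [~->-rule on 6]
8. ~q, w1   [~->-rule on 6]
9. q, w1   [&-rule on 7]
10. p, w1   [&-rule on 7]
Accessibility: w0Rw0, w0Rw1, w1Rw0, w1Rw1
Branch closes: q and ~q both at w1.
All branches of the tableau close; one closing branch shown above.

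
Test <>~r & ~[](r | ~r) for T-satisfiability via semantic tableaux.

Unsatisfiable (every branch closes)

1. <>~r & ~[](r | ~r), u
2. <>~r, u
3. ~[](r | ~r), u
4. ~r, v
5. ~(r | ~r), w
6. ~r, w
7. r, w
Accessibility: uRu, uRv, uRw, vRv, wRw
Branch closes: r and ~r both at w.
(One branch shown.) All branches close.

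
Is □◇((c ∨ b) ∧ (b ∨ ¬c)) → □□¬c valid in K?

Tableau for the negation ¬(□◇((c ∨ b) ∧ (b ∨ ¬c)) → □□¬c):
1. ¬(□◇((c ∨ b) ∧ (b ∨ ¬c)) → □□¬c), w0
2. □◇((c ∨ b) ∧ (b ∨ ¬c)), w0
3. ¬□□¬c, w0
4. ¬□¬c, w1
5. ◇((c ∨ b) ∧ (b ∨ ¬c)), w1
6. c, w2
7. (c ∨ b) ∧ (b ∨ ¬c), w3
8. c ∨ b, w3
9. b ∨ ¬c, w3
10. b, w3
11. ¬c, w3
Accessibility: w0Rw1, w1Rw2, w1Rw3
The negation has an open branch (countermodel exists).

Not valid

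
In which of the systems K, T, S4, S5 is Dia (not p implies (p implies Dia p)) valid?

T-tableau for the negation not Dia (not p implies (p implies Dia p)):
1. not Dia (not p implies (p implies Dia p)), 0
2. not (not p implies (p implies Dia p)), 0
3. not p, 0
4. not (p implies Dia p), 0
5. p, 0
6. not Dia p, 0
Accessibility: 0R0
Branch closes: p and not p both at 0.
Every branch closes (one shown): valid in T, hence also in S4, S5 (every theorem of T is a theorem of S4 and S5).
K-tableau for the negation not Dia (not p implies (p implies Dia p)):
1. not Dia (not p implies (p implies Dia p)), 0
Complete open branch: countermodel on a K-frame, so not valid in K.

T, S4, S5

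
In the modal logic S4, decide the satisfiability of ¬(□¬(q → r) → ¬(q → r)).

Unsatisfiable

1. ¬(□¬(q → r) → ¬(q → r)), w0
2. □¬(q → r), w0
3. q → r, w0
4. ¬(q → r), w0
5. q, w0
6. ¬r, w0
7. r, w0
Accessibility: w0Rw0
Branch closes: r and ¬r both at w0.
All branches of the tableau close; one closing branch shown above.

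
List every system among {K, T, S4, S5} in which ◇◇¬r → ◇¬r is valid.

S4-tableau for the negation ¬(◇◇¬r → ◇¬r):
1. ¬(◇◇¬r → ◇¬r), u
2. ◇◇¬r, u   [¬→-rule on 1]
3. ¬◇¬r, u   [¬→-rule on 1]
4. r, u   [¬◇-rule on 3 via uRu]
5. ◇¬r, v   [◇-rule on 2: fresh world v, uRv]
6. r, v   [¬◇-rule on 3 via uRv]
7. ¬r, w   [◇-rule on 5: fresh world w, vRw]
8. r, w   [¬◇-rule on 3 via uRw]
Accessibility: uRu, uRv, uRw, vRv, vRw, wRw
Branch closes: r and ¬r both at w.
Every branch closes (one shown): valid in S4, hence also in S5 (every theorem of S4 is a theorem of S5).
T-tableau for the negation ¬(◇◇¬r → ◇¬r):
1. ¬(◇◇¬r → ◇¬r), u
2. ◇◇¬r, u   [¬→-rule on 1]
3. ¬◇¬r, u   [¬→-rule on 1]
4. r, u   [¬◇-rule on 3 via uRu]
5. ◇¬r, v   [◇-rule on 2: fresh world v, uRv]
6. r, v   [¬◇-rule on 3 via uRv]
7. ¬r, w   [◇-rule on 5: fresh world w, vRw]
Accessibility: uRu, uRv, vRv, vRw, wRw
Complete open branch: countermodel on a T-frame, so not valid in T, nor in K (the same frame is also a K-frame).

S4, S5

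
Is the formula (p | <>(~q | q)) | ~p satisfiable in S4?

Satisfiable (open branch found)

1. (p | <>(~q | q)) | ~p, w0
2. ~p, w0
Accessibility: w0Rw0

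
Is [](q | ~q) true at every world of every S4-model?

Tableau for the negation ~[](q | ~q):
1. ~[](q | ~q), 0
2. ~(q | ~q), 1
3. ~q, 1
4. q, 1
Accessibility: 0R0, 0R1, 1R1
Branch closes: q and ~q both at 1.
Every branch of the negation's tableau closes; the branch above is one of them.

Valid in S4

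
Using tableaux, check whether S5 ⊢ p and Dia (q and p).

Tableau for the negation not (p and Dia (q and p)):
1. not (p and Dia (q and p)), u
2. not Dia (q and p), u
3. not (q and p), u
4. not p, u
Accessibility: uRu
The negation has an open branch (countermodel exists).

No, not valid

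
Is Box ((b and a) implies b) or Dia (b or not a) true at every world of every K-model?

Yes, valid

Tableau for the negation not (Box ((b and a) implies b) or Dia (b or not a)):
1. not (Box ((b and a) implies b) or Dia (b or not a)), u
2. not Box ((b and a) implies b), u   [neg-or-rule on 1]
3. not Dia (b or not a), u   [neg-or-rule on 1]
4. not ((b and a) implies b), v   [neg-Box-rule on 2: fresh world v, uRv]
5. b and a, v   [neg-implies-rule on 4]
6. not b, v   [neg-implies-rule on 4]
7. b, v   [and-rule on 5]
8. a, v   [and-rule on 5]
Accessibility: uRv
Branch closes: b and not b both at v.
Every branch of the negation's tableau closes; the branch above is one of them.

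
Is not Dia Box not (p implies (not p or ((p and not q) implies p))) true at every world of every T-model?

Tableau for the negation Dia Box not (p implies (not p or ((p and not q) implies p))):
1. Dia Box not (p implies (not p or ((p and not q) implies p))), w0
2. Box not (p implies (not p or ((p and not q) implies p))), w1
3. not (p implies (not p or ((p and not q) implies p))), w1
4. p, w1
5. not (not p or ((p and not q) implies p)), w1
6. not ((p and not q) implies p), w1
7. p and not q, w1
8. not p, w1
Accessibility: w0Rw0, w0Rw1, w1Rw1
Branch closes: p and not p both at w1.
All branches of the negation close; one closing branch shown above.

Yes, valid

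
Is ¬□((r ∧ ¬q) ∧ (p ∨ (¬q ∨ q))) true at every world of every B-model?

Tableau for the negation □((r ∧ ¬q) ∧ (p ∨ (¬q ∨ q))):
1. □((r ∧ ¬q) ∧ (p ∨ (¬q ∨ q))), 0
2. (r ∧ ¬q) ∧ (p ∨ (¬q ∨ q)), 0   [□-rule on 1 via 0R0]
3. r ∧ ¬q, 0   [∧-rule on 2]
4. p ∨ (¬q ∨ q), 0   [∧-rule on 2]
5. r, 0   [∧-rule on 3]
6. ¬q, 0   [∧-rule on 3]
7. ¬q ∨ q, 0   [∨-rule on 4 (branches; this branch)]
Accessibility: 0R0
The negation has an open branch (countermodel exists).

Not valid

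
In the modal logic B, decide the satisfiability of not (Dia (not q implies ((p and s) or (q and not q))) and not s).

Yes, satisfiable

1. not (Dia (not q implies ((p and s) or (q and not q))) and not s), w0
2. s, w0   [neg-and-rule on 1 (branches; this branch)]
Accessibility: w0Rw0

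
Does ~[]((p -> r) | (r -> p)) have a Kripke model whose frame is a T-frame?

Unsatisfiable (every branch closes)

1. ~[]((p -> r) | (r -> p)), u
2. ~((p -> r) | (r -> p)), v
3. ~(p -> r), v
4. ~(r -> p), v
5. p, v
6. ~r, v
7. r, v
8. ~p, v
Accessibility: uRu, uRv, vRv
Branch closes: r and ~r both at v.
(One branch shown.) All branches close.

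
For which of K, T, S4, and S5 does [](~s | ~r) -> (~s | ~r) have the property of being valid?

T-tableau for the negation ~([](~s | ~r) -> (~s | ~r)):
1. ~([](~s | ~r) -> (~s | ~r)), 0
2. [](~s | ~r), 0
3. ~(~s | ~r), 0
4. s, 0
5. r, 0
6. ~s | ~r, 0
7. ~r, 0
Accessibility: 0R0
Branch closes: r and ~r both at 0.
Every branch closes (one shown): valid in T, hence also in S4, S5 (every theorem of T is a theorem of S4 and S5).
K-tableau for the negation ~([](~s | ~r) -> (~s | ~r)):
1. ~([](~s | ~r) -> (~s | ~r)), 0
2. [](~s | ~r), 0
3. ~(~s | ~r), 0
4. s, 0
5. r, 0
Complete open branch: countermodel on a K-frame, so not valid in K.

T, S4, S5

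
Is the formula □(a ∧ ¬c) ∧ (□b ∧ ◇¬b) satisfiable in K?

Unsatisfiable

1. □(a ∧ ¬c) ∧ (□b ∧ ◇¬b), u
2. □(a ∧ ¬c), u   [∧-rule on 1]
3. □b ∧ ◇¬b, u   [∧-rule on 1]
4. □b, u   [∧-rule on 3]
5. ◇¬b, u   [∧-rule on 3]
6. ¬b, v   [◇-rule on 5: fresh world v, uRv]
7. a ∧ ¬c, v   [□-rule on 2 via uRv]
8. a, v   [∧-rule on 7]
9. ¬c, v   [∧-rule on 7]
10. b, v   [□-rule on 4 via uRv]
Accessibility: uRv
Branch closes: b and ¬b both at v.
(One branch shown.) All branches close.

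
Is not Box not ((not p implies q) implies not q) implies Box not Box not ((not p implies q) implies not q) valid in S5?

Tableau for the negation not (not Box not ((not p implies q) implies not q) implies Box not Box not ((not p implies q) implies not q)):
1. not (not Box not ((not p implies q) implies not q) implies Box not Box not ((not p implies q) implies not q)), u
2. not Box not ((not p implies q) implies not q), u   [neg-implies-rule on 1]
3. not Box not Box not ((not p implies q) implies not q), u   [neg-implies-rule on 1]
4. (not p implies q) implies not q, v   [neg-Box-rule on 2: fresh world v, uRv]
5. not (not p implies q), v   [implies-rule on 4 (branches; this branch)]
6. not p, v   [neg-implies-rule on 5]
7. not q, v   [neg-implies-rule on 5]
8. Box not ((not p implies q) implies not q), w   [neg-Box-rule on 3: fresh world w, uRw]
9. not ((not p implies q) implies not q), u   [Box-rule on 8 via wRu]
10. not p implies q, u   [neg-implies-rule on 9]
11. q, u   [neg-implies-rule on 9]
12. not ((not p implies q) implies not q), v   [Box-rule on 8 via wRv]
13. not p implies q, v   [neg-implies-rule on 12]
14. q, v   [neg-implies-rule on 12]
Accessibility: uRu, uRv, uRw, vRu, vRv, vRw, wRu, wRv, wRw
Branch closes: q and not q both at v.
Every branch of the negation's tableau closes; the branch above is one of them.

Valid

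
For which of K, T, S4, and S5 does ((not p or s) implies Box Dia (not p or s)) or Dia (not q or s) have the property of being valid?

S5

S4-tableau for the negation not (((not p or s) implies Box Dia (not p or s)) or Dia (not q or s)):
1. not (((not p or s) implies Box Dia (not p or s)) or Dia (not q or s)), w0
2. not ((not p or s) implies Box Dia (not p or s)), w0
3. not Dia (not q or s), w0
4. not p or s, w0
5. not Box Dia (not p or s), w0
6. not (not q or s), w0
7. q, w0
8. not s, w0
9. not p, w0
10. not Dia (not p or s), w1
11. not (not q or s), w1
12. q, w1
13. not s, w1
14. not (not p or s), w1
15. p, w1
Accessibility: w0Rw0, w0Rw1, w1Rw1
Complete open branch: countermodel on an S4-frame, so not valid in S4, nor in K, T (the same frame is also a K-frame and a T-frame).
S5-tableau for the negation not (((not p or s) implies Box Dia (not p or s)) or Dia (not q or s)):
1. not (((not p or s) implies Box Dia (not p or s)) or Dia (not q or s)), w0
2. not ((not p or s) implies Box Dia (not p or s)), w0
3. not Dia (not q or s), w0
4. not p or s, w0
5. not Box Dia (not p or s), w0
6. not (not q or s), w0
7. q, w0
8. not s, w0
9. not p, w0
10. not Dia (not p or s), w1
11. not (not q or s), w1
12. q, w1
13. not s, w1
14. not (not p or s), w0
15. p, w0
Accessibility: w0Rw0, w0Rw1, w1Rw0, w1Rw1
Branch closes: p and not p both at w0.
Every branch closes (one shown): valid in S5.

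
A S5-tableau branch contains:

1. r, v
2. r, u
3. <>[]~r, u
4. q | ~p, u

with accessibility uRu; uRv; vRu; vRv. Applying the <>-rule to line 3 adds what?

a fresh world w with uRw, and []~r at w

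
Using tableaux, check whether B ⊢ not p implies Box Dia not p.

Yes, valid

Tableau for the negation not (not p implies Box Dia not p):
1. not (not p implies Box Dia not p), u
2. not p, u
3. not Box Dia not p, u
4. not Dia not p, v
5. p, u
Accessibility: uRu, uRv, vRu, vRv
Branch closes: p and not p both at u.
All branches of the negation close; one closing branch shown above.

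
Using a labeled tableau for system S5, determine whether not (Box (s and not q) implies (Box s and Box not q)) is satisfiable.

1. not (Box (s and not q) implies (Box s and Box not q)), u
2. Box (s and not q), u
3. not (Box s and Box not q), u
4. s and not q, u
5. s, u
6. not q, u
7. not Box not q, u
8. q, v
9. s and not q, v
10. s, v
11. not q, v
Accessibility: uRu, uRv, vRu, vRv
Branch closes: q and not q both at v.
(One branch shown.) All branches close.

Unsatisfiable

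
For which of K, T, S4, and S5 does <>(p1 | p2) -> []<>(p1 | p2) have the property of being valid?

S5

S5-tableau for the negation ~(<>(p1 | p2) -> []<>(p1 | p2)):
1. ~(<>(p1 | p2) -> []<>(p1 | p2)), u
2. <>(p1 | p2), u
3. ~[]<>(p1 | p2), u
4. p1 | p2, v
5. p2, v
6. ~<>(p1 | p2), w
7. ~(p1 | p2), u
8. ~p1, u
9. ~p2, u
10. ~(p1 | p2), v
11. ~p1, v
12. ~p2, v
Accessibility: uRu, uRv, uRw, vRu, vRv, vRw, wRu, wRv, wRw
Branch closes: p2 and ~p2 both at v.
Every branch closes (one shown): valid in S5.
S4-tableau for the negation ~(<>(p1 | p2) -> []<>(p1 | p2)):
1. ~(<>(p1 | p2) -> []<>(p1 | p2)), u
2. <>(p1 | p2), u
3. ~[]<>(p1 | p2), u
4. p1 | p2, v
5. p2, v
6. ~<>(p1 | p2), w
7. ~(p1 | p2), w
8. ~p1, w
9. ~p2, w
Accessibility: uRu, uRv, uRw, vRv, wRw
Complete open branch: countermodel on an S4-frame, so not valid in S4, nor in K, T (the same frame is also a K-frame and a T-frame).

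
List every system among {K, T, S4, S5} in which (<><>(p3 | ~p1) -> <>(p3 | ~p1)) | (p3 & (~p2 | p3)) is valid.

S4, S5

T-tableau for the negation ~((<><>(p3 | ~p1) -> <>(p3 | ~p1)) | (p3 & (~p2 | p3))):
1. ~((<><>(p3 | ~p1) -> <>(p3 | ~p1)) | (p3 & (~p2 | p3))), u
2. ~(<><>(p3 | ~p1) -> <>(p3 | ~p1)), u
3. ~(p3 & (~p2 | p3)), u
4. <><>(p3 | ~p1), u
5. ~<>(p3 | ~p1), u
6. ~(p3 | ~p1), u
7. ~p3, u
8. p1, u
9. ~(~p2 | p3), u
10. p2, u
11. <>(p3 | ~p1), v
12. ~(p3 | ~p1), v
13. ~p3, v
14. p1, v
15. p3 | ~p1, w
16. ~p1, w
Accessibility: uRu, uRv, vRv, vRw, wRw
Complete open branch: countermodel on a T-frame, so not valid in T, nor in K (the same frame is also a K-frame).
S4-tableau for the negation ~((<><>(p3 | ~p1) -> <>(p3 | ~p1)) | (p3 & (~p2 | p3))):
1. ~((<><>(p3 | ~p1) -> <>(p3 | ~p1)) | (p3 & (~p2 | p3))), u
2. ~(<><>(p3 | ~p1) -> <>(p3 | ~p1)), u
3. ~(p3 & (~p2 | p3)), u
4. <><>(p3 | ~p1), u
5. ~<>(p3 | ~p1), u
6. ~(p3 | ~p1), u
7. ~p3, u
8. p1, u
9. ~(~p2 | p3), u
10. p2, u
11. <>(p3 | ~p1), v
12. ~(p3 | ~p1), v
13. ~p3, v
14. p1, v
15. p3 | ~p1, w
16. ~(p3 | ~p1), w
17. ~p3, w
18. p1, w
19. ~p1, w
Accessibility: uRu, uRv, uRw, vRv, vRw, wRw
Branch closes: p1 and ~p1 both at w.
Every branch closes (one shown): valid in S4, hence also in S5 (every theorem of S4 is a theorem of S5).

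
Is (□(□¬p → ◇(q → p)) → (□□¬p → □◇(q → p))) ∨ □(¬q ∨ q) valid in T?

Tableau for the negation ¬((□(□¬p → ◇(q → p)) → (□□¬p → □◇(q → p))) ∨ □(¬q ∨ q)):
1. ¬((□(□¬p → ◇(q → p)) → (□□¬p → □◇(q → p))) ∨ □(¬q ∨ q)), 0
2. ¬(□(□¬p → ◇(q → p)) → (□□¬p → □◇(q → p))), 0
3. ¬□(¬q ∨ q), 0
4. □(□¬p → ◇(q → p)), 0
5. ¬(□□¬p → □◇(q → p)), 0
6. □□¬p, 0
7. ¬□◇(q → p), 0
8. □¬p → ◇(q → p), 0
9. □¬p, 0
10. ¬p, 0
11. ◇(q → p), 0
12. ¬(¬q ∨ q), 1
13. q, 1
14. ¬q, 1
Accessibility: 0R0, 0R1, 1R1
Branch closes: q and ¬q both at 1.
Every branch of the negation's tableau closes; the branch above is one of them.

Yes, valid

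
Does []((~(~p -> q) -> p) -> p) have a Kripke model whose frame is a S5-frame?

Yes, satisfiable

1. []((~(~p -> q) -> p) -> p), u
2. (~(~p -> q) -> p) -> p, u
3. p, u
Accessibility: uRu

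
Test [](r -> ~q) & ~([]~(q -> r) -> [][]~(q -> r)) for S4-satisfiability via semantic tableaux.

1. [](r -> ~q) & ~([]~(q -> r) -> [][]~(q -> r)), 0
2. [](r -> ~q), 0   [&-rule on 1]
3. ~([]~(q -> r) -> [][]~(q -> r)), 0   [&-rule on 1]
4. []~(q -> r), 0   [~->-rule on 3]
5. ~[][]~(q -> r), 0   [~->-rule on 3]
6. r -> ~q, 0   [[]-rule on 2 via 0R0]
7. ~(q -> r), 0   [[]-rule on 4 via 0R0]
8. q, 0   [~->-rule on 7]
9. ~r, 0   [~->-rule on 7]
10. ~[]~(q -> r), 1   [~[]-rule on 5: fresh world 1, 0R1]
11. r -> ~q, 1   [[]-rule on 2 via 0R1]
12. ~(q -> r), 1   [[]-rule on 4 via 0R1]
13. q, 1   [~->-rule on 12]
14. ~r, 1   [~->-rule on 12]
15. q -> r, 2   [~[]-rule on 10: fresh world 2, 1R2]
16. r -> ~q, 2   [[]-rule on 2 via 0R2]
17. ~(q -> r), 2   [[]-rule on 4 via 0R2]
18. q, 2   [~->-rule on 17]
19. ~r, 2   [~->-rule on 17]
20. r, 2   [->-rule on 15 (branches; this branch)]
Accessibility: 0R0, 0R1, 0R2, 1R1, 1R2, 2R2
Branch closes: r and ~r both at 2.
(One branch shown.) All branches close.

Unsatisfiable (every branch closes)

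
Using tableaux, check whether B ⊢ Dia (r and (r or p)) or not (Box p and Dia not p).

Tableau for the negation not (Dia (r and (r or p)) or not (Box p and Dia not p)):
1. not (Dia (r and (r or p)) or not (Box p and Dia not p)), w0
2. not Dia (r and (r or p)), w0
3. Box p and Dia not p, w0
4. Box p, w0
5. Dia not p, w0
6. not (r and (r or p)), w0
7. p, w0
8. not r, w0
9. not p, w1
10. not (r and (r or p)), w1
11. p, w1
Accessibility: w0Rw0, w0Rw1, w1Rw0, w1Rw1
Branch closes: p and not p both at w1.
Every branch of the negation's tableau closes; the branch above is one of them.

Yes, valid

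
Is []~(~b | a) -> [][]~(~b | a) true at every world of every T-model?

Invalid (countermodel exists)

Tableau for the negation ~([]~(~b | a) -> [][]~(~b | a)):
1. ~([]~(~b | a) -> [][]~(~b | a)), 0
2. []~(~b | a), 0   [~->-rule on 1]
3. ~[][]~(~b | a), 0   [~->-rule on 1]
4. ~(~b | a), 0   [[]-rule on 2 via 0R0]
5. b, 0   [~|-rule on 4]
6. ~a, 0   [~|-rule on 4]
7. ~[]~(~b | a), 1   [~[]-rule on 3: fresh world 1, 0R1]
8. ~(~b | a), 1   [[]-rule on 2 via 0R1]
9. b, 1   [~|-rule on 8]
10. ~a, 1   [~|-rule on 8]
11. ~b | a, 2   [~[]-rule on 7: fresh world 2, 1R2]
12. a, 2   [|-rule on 11 (branches; this branch)]
Accessibility: 0R0, 0R1, 1R1, 1R2, 2R2
The negation has an open branch (countermodel exists).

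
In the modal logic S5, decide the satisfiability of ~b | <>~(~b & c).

Satisfiable (open branch found)

1. ~b | <>~(~b & c), 0
2. <>~(~b & c), 0
3. ~(~b & c), 1
4. ~c, 1
Accessibility: 0R0, 0R1, 1R0, 1R1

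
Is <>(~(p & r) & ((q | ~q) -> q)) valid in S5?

Tableau for the negation ~<>(~(p & r) & ((q | ~q) -> q)):
1. ~<>(~(p & r) & ((q | ~q) -> q)), u
2. ~(~(p & r) & ((q | ~q) -> q)), u
3. ~((q | ~q) -> q), u
4. q | ~q, u
5. ~q, u
Accessibility: uRu
The negation has an open branch (countermodel exists).

Not valid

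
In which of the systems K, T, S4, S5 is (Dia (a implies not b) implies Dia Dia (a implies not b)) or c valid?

T, S4, S5

T-tableau for the negation not ((Dia (a implies not b) implies Dia Dia (a implies not b)) or c):
1. not ((Dia (a implies not b) implies Dia Dia (a implies not b)) or c), u
2. not (Dia (a implies not b) implies Dia Dia (a implies not b)), u
3. not c, u
4. Dia (a implies not b), u
5. not Dia Dia (a implies not b), u
6. not Dia (a implies not b), u
7. not (a implies not b), u
8. a, u
9. b, u
10. a implies not b, v
11. not Dia (a implies not b), v
12. not (a implies not b), v
13. a, v
14. b, v
15. not b, v
Accessibility: uRu, uRv, vRv
Branch closes: b and not b both at v.
Every branch closes (one shown): valid in T, hence also in S4, S5 (every theorem of T is a theorem of S4 and S5).
K-tableau for the negation not ((Dia (a implies not b) implies Dia Dia (a implies not b)) or c):
1. not ((Dia (a implies not b) implies Dia Dia (a implies not b)) or c), u
2. not (Dia (a implies not b) implies Dia Dia (a implies not b)), u
3. not c, u
4. Dia (a implies not b), u
5. not Dia Dia (a implies not b), u
6. a implies not b, v
7. not Dia (a implies not b), v
8. not b, v
Accessibility: uRv
Complete open branch: countermodel on a K-frame, so not valid in K.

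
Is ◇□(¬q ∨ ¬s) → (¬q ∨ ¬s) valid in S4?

Tableau for the negation ¬(◇□(¬q ∨ ¬s) → (¬q ∨ ¬s)):
1. ¬(◇□(¬q ∨ ¬s) → (¬q ∨ ¬s)), u
2. ◇□(¬q ∨ ¬s), u
3. ¬(¬q ∨ ¬s), u
4. q, u
5. s, u
6. □(¬q ∨ ¬s), v
7. ¬q ∨ ¬s, v
8. ¬s, v
Accessibility: uRu, uRv, vRv
The negation has an open branch (countermodel exists).

Not valid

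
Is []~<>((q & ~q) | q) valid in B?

Not valid

Tableau for the negation ~[]~<>((q & ~q) | q):
1. ~[]~<>((q & ~q) | q), u
2. <>((q & ~q) | q), v   [~[]-rule on 1: fresh world v, uRv]
3. (q & ~q) | q, w   [<>-rule on 2: fresh world w, vRw]
4. q, w   [|-rule on 3 (branches; this branch)]
Accessibility: uRu, uRv, vRu, vRv, vRw, wRv, wRw
The negation has an open branch (countermodel exists).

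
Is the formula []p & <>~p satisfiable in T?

Unsatisfiable (every branch closes)

1. []p & <>~p, w0
2. []p, w0   [&-rule on 1]
3. <>~p, w0   [&-rule on 1]
4. p, w0   [[]-rule on 2 via w0Rw0]
5. ~p, w1   [<>-rule on 3: fresh world w1, w0Rw1]
6. p, w1   [[]-rule on 2 via w0Rw1]
Accessibility: w0Rw0, w0Rw1, w1Rw1
Branch closes: p and ~p both at w1.
(One branch shown.) All branches close.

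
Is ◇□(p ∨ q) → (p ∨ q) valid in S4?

No, not valid

Tableau for the negation ¬(◇□(p ∨ q) → (p ∨ q)):
1. ¬(◇□(p ∨ q) → (p ∨ q)), 0
2. ◇□(p ∨ q), 0
3. ¬(p ∨ q), 0
4. ¬p, 0
5. ¬q, 0
6. □(p ∨ q), 1
7. p ∨ q, 1
8. q, 1
Accessibility: 0R0, 0R1, 1R1
The negation has an open branch (countermodel exists).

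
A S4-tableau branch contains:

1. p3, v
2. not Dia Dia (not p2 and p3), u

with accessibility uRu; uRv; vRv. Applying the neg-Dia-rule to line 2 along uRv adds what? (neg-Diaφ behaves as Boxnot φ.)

neg-Diaφ behaves as Boxnot φ: propagate the negated body to each accessible world.

not Dia (not p2 and p3), v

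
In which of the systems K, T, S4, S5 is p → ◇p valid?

T, S4, S5

T-tableau for the negation ¬(p → ◇p):
1. ¬(p → ◇p), 0
2. p, 0
3. ¬◇p, 0
4. ¬p, 0
Accessibility: 0R0
Branch closes: p and ¬p both at 0.
Every branch closes (one shown): valid in T, hence also in S4, S5 (every theorem of T is a theorem of S4 and S5).
K-tableau for the negation ¬(p → ◇p):
1. ¬(p → ◇p), 0
2. p, 0
3. ¬◇p, 0
Complete open branch: countermodel on a K-frame, so not valid in K.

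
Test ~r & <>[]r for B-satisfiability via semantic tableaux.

1. ~r & <>[]r, 0
2. ~r, 0
3. <>[]r, 0
4. []r, 1
5. r, 0
Accessibility: 0R0, 0R1, 1R0, 1R1
Branch closes: r and ~r both at 0.
Every branch closes; the branch above is one of them.

No, unsatisfiable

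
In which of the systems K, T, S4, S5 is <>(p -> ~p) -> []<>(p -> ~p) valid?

S5

S4-tableau for the negation ~(<>(p -> ~p) -> []<>(p -> ~p)):
1. ~(<>(p -> ~p) -> []<>(p -> ~p)), 0
2. <>(p -> ~p), 0
3. ~[]<>(p -> ~p), 0
4. p -> ~p, 1
5. ~p, 1
6. ~<>(p -> ~p), 2
7. ~(p -> ~p), 2
8. p, 2
Accessibility: 0R0, 0R1, 0R2, 1R1, 2R2
Complete open branch: countermodel on an S4-frame, so not valid in S4, nor in K, T (the same frame is also a K-frame and a T-frame).
S5-tableau for the negation ~(<>(p -> ~p) -> []<>(p -> ~p)):
1. ~(<>(p -> ~p) -> []<>(p -> ~p)), 0
2. <>(p -> ~p), 0
3. ~[]<>(p -> ~p), 0
4. p -> ~p, 1
5. ~p, 1
6. ~<>(p -> ~p), 2
7. ~(p -> ~p), 0
8. p, 0
9. ~(p -> ~p), 1
10. p, 1
Accessibility: 0R0, 0R1, 0R2, 1R0, 1R1, 1R2, 2R0, 2R1, 2R2
Branch closes: p and ~p both at 1.
Every branch closes (one shown): valid in S5.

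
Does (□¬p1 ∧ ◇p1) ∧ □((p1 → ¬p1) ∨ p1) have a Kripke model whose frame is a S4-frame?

1. (□¬p1 ∧ ◇p1) ∧ □((p1 → ¬p1) ∨ p1), w0
2. □¬p1 ∧ ◇p1, w0
3. □((p1 → ¬p1) ∨ p1), w0
4. □¬p1, w0
5. ◇p1, w0
6. (p1 → ¬p1) ∨ p1, w0
7. ¬p1, w0
8. p1 → ¬p1, w0
9. p1, w1
10. (p1 → ¬p1) ∨ p1, w1
11. ¬p1, w1
Accessibility: w0Rw0, w0Rw1, w1Rw1
Branch closes: p1 and ¬p1 both at w1.
All branches of the tableau close; one closing branch shown above.

No, unsatisfiable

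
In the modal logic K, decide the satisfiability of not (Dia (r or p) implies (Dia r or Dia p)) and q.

1. not (Dia (r or p) implies (Dia r or Dia p)) and q, w0
2. not (Dia (r or p) implies (Dia r or Dia p)), w0   [and-rule on 1]
3. q, w0   [and-rule on 1]
4. Dia (r or p), w0   [neg-implies-rule on 2]
5. not (Dia r or Dia p), w0   [neg-implies-rule on 2]
6. not Dia r, w0   [neg-or-rule on 5]
7. not Dia p, w0   [neg-or-rule on 5]
8. r or p, w1   [Dia-rule on 4: fresh world w1, w0Rw1]
9. not r, w1   [neg-Dia-rule on 6 via w0Rw1]
10. not p, w1   [neg-Dia-rule on 7 via w0Rw1]
11. p, w1   [or-rule on 8 (branches; this branch)]
Accessibility: w0Rw1
Branch closes: p and not p both at w1.
Every branch closes; the branch above is one of them.

Unsatisfiable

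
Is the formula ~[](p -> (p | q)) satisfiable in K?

1. ~[](p -> (p | q)), 0
2. ~(p -> (p | q)), 1
3. p, 1
4. ~(p | q), 1
5. ~p, 1
6. ~q, 1
Accessibility: 0R1
Branch closes: p and ~p both at 1.
(One branch shown.) All branches close.

Unsatisfiable (every branch closes)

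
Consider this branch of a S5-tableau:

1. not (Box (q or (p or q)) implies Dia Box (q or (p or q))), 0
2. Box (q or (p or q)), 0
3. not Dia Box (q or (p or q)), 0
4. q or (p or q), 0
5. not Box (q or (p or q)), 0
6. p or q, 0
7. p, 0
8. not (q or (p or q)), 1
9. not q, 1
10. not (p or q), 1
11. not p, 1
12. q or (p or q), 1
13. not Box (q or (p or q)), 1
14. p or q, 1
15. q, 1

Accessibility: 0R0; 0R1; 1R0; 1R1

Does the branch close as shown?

Yes, closed

Both q and not q appear at 1.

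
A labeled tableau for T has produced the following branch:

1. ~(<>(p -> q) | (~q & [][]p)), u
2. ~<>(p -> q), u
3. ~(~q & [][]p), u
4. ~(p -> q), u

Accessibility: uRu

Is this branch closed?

No world carries both an atom and its negation.

Open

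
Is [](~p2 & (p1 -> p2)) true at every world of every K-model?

Invalid (countermodel exists)

Tableau for the negation ~[](~p2 & (p1 -> p2)):
1. ~[](~p2 & (p1 -> p2)), 0
2. ~(~p2 & (p1 -> p2)), 1   [~[]-rule on 1: fresh world 1, 0R1]
3. ~(p1 -> p2), 1   [~&-rule on 2 (branches; this branch)]
4. p1, 1   [~->-rule on 3]
5. ~p2, 1   [~->-rule on 3]
Accessibility: 0R1
The negation has an open branch (countermodel exists).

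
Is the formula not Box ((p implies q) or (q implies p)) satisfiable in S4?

1. not Box ((p implies q) or (q implies p)), w0
2. not ((p implies q) or (q implies p)), w1   [neg-Box-rule on 1: fresh world w1, w0Rw1]
3. not (p implies q), w1   [neg-or-rule on 2]
4. not (q implies p), w1   [neg-or-rule on 2]
5. p, w1   [neg-implies-rule on 3]
6. not q, w1   [neg-implies-rule on 3]
7. q, w1   [neg-implies-rule on 4]
8. not p, w1   [neg-implies-rule on 4]
Accessibility: w0Rw0, w0Rw1, w1Rw1
Branch closes: q and not q both at w1.
(One branch shown.) All branches close.

Unsatisfiable (every branch closes)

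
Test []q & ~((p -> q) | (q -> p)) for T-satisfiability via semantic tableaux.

Unsatisfiable

1. []q & ~((p -> q) | (q -> p)), 0
2. []q, 0
3. ~((p -> q) | (q -> p)), 0
4. ~(p -> q), 0
5. ~(q -> p), 0
6. p, 0
7. ~q, 0
8. q, 0
9. ~p, 0
Accessibility: 0R0
Branch closes: q and ~q both at 0.
All branches of the tableau close; one closing branch shown above.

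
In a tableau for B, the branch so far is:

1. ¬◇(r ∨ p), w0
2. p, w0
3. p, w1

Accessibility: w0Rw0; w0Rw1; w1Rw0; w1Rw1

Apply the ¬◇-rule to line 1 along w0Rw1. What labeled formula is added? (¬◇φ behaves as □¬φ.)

¬(r ∨ p), w1

¬◇φ behaves as □¬φ: propagate the negated body to each accessible world.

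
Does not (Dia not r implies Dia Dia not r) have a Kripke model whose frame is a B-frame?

No, unsatisfiable

1. not (Dia not r implies Dia Dia not r), 0
2. Dia not r, 0
3. not Dia Dia not r, 0
4. not Dia not r, 0
5. r, 0
6. not r, 1
7. not Dia not r, 1
8. r, 1
Accessibility: 0R0, 0R1, 1R0, 1R1
Branch closes: r and not r both at 1.
(One branch shown.) All branches close.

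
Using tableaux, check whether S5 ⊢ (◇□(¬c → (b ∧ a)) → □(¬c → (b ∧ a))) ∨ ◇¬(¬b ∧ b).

Yes, valid

Tableau for the negation ¬((◇□(¬c → (b ∧ a)) → □(¬c → (b ∧ a))) ∨ ◇¬(¬b ∧ b)):
1. ¬((◇□(¬c → (b ∧ a)) → □(¬c → (b ∧ a))) ∨ ◇¬(¬b ∧ b)), w0
2. ¬(◇□(¬c → (b ∧ a)) → □(¬c → (b ∧ a))), w0
3. ¬◇¬(¬b ∧ b), w0
4. ◇□(¬c → (b ∧ a)), w0
5. ¬□(¬c → (b ∧ a)), w0
6. ¬b ∧ b, w0
7. ¬b, w0
8. b, w0
Accessibility: w0Rw0
Branch closes: b and ¬b both at w0.
All branches of the negation close; one closing branch shown above.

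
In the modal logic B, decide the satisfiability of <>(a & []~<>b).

Satisfiable (open branch found)

1. <>(a & []~<>b), 0
2. a & []~<>b, 1   [<>-rule on 1: fresh world 1, 0R1]
3. a, 1   [&-rule on 2]
4. []~<>b, 1   [&-rule on 2]
5. ~<>b, 0   [[]-rule on 4 via 1R0]
6. ~<>b, 1   [[]-rule on 4 via 1R1]
7. ~b, 0   [~<>-rule on 5 via 0R0]
8. ~b, 1   [~<>-rule on 5 via 0R1]
Accessibility: 0R0, 0R1, 1R0, 1R1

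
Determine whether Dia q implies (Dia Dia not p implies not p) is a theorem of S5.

No, not valid

Tableau for the negation not (Dia q implies (Dia Dia not p implies not p)):
1. not (Dia q implies (Dia Dia not p implies not p)), 0
2. Dia q, 0
3. not (Dia Dia not p implies not p), 0
4. Dia Dia not p, 0
5. p, 0
6. q, 1
7. Dia not p, 2
8. not p, 3
Accessibility: 0R0, 0R1, 0R2, 0R3, 1R0, 1R1, 1R2, 1R3, 2R0, 2R1, 2R2, 2R3, 3R0, 3R1, 3R2, 3R3
The negation has an open branch (countermodel exists).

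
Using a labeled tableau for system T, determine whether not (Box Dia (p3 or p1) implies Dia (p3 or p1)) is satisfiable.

1. not (Box Dia (p3 or p1) implies Dia (p3 or p1)), u
2. Box Dia (p3 or p1), u
3. not Dia (p3 or p1), u
4. Dia (p3 or p1), u
5. not (p3 or p1), u
6. not p3, u
7. not p1, u
8. p3 or p1, v
9. Dia (p3 or p1), v
10. not (p3 or p1), v
11. not p3, v
12. not p1, v
13. p1, v
Accessibility: uRu, uRv, vRv
Branch closes: p1 and not p1 both at v.
(One branch shown.) All branches close.

Unsatisfiable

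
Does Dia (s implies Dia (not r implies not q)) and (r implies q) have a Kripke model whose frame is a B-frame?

1. Dia (s implies Dia (not r implies not q)) and (r implies q), u
2. Dia (s implies Dia (not r implies not q)), u
3. r implies q, u
4. q, u
5. s implies Dia (not r implies not q), v
6. Dia (not r implies not q), v
7. not r implies not q, w
8. not q, w
Accessibility: uRu, uRv, vRu, vRv, vRw, wRv, wRw

Satisfiable (open branch found)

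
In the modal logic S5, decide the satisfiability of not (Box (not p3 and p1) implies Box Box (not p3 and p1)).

No, unsatisfiable

1. not (Box (not p3 and p1) implies Box Box (not p3 and p1)), w0
2. Box (not p3 and p1), w0
3. not Box Box (not p3 and p1), w0
4. not p3 and p1, w0
5. not p3, w0
6. p1, w0
7. not Box (not p3 and p1), w1
8. not p3 and p1, w1
9. not p3, w1
10. p1, w1
11. not (not p3 and p1), w2
12. not p3 and p1, w2
13. not p3, w2
14. p1, w2
15. not p1, w2
Accessibility: w0Rw0, w0Rw1, w0Rw2, w1Rw0, w1Rw1, w1Rw2, w2Rw0, w2Rw1, w2Rw2
Branch closes: p1 and not p1 both at w2.
All branches of the tableau close; one closing branch shown above.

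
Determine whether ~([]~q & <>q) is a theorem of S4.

Tableau for the negation []~q & <>q:
1. []~q & <>q, u
2. []~q, u
3. <>q, u
4. ~q, u
5. q, v
6. ~q, v
Accessibility: uRu, uRv, vRv
Branch closes: q and ~q both at v.
All branches of the negation close; one closing branch shown above.

Valid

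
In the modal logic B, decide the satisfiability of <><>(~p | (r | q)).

1. <><>(~p | (r | q)), 0
2. <>(~p | (r | q)), 1   [<>-rule on 1: fresh world 1, 0R1]
3. ~p | (r | q), 2   [<>-rule on 2: fresh world 2, 1R2]
4. r | q, 2   [|-rule on 3 (branches; this branch)]
5. q, 2   [|-rule on 4 (branches; this branch)]
Accessibility: 0R0, 0R1, 1R0, 1R1, 1R2, 2R1, 2R2

Satisfiable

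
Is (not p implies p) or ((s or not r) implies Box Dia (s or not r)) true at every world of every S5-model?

Tableau for the negation not ((not p implies p) or ((s or not r) implies Box Dia (s or not r))):
1. not ((not p implies p) or ((s or not r) implies Box Dia (s or not r))), u
2. not (not p implies p), u
3. not ((s or not r) implies Box Dia (s or not r)), u
4. not p, u
5. s or not r, u
6. not Box Dia (s or not r), u
7. not r, u
8. not Dia (s or not r), v
9. not (s or not r), u
10. not s, u
11. r, u
Accessibility: uRu, uRv, vRu, vRv
Branch closes: r and not r both at u.
All branches of the negation close; one closing branch shown above.

Valid in S5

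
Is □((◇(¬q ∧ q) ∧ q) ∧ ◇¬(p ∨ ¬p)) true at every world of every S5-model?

No, not valid

Tableau for the negation ¬□((◇(¬q ∧ q) ∧ q) ∧ ◇¬(p ∨ ¬p)):
1. ¬□((◇(¬q ∧ q) ∧ q) ∧ ◇¬(p ∨ ¬p)), u
2. ¬((◇(¬q ∧ q) ∧ q) ∧ ◇¬(p ∨ ¬p)), v
3. ¬◇¬(p ∨ ¬p), v
4. p ∨ ¬p, u
5. p ∨ ¬p, v
6. ¬p, u
7. ¬p, v
Accessibility: uRu, uRv, vRu, vRv
The negation has an open branch (countermodel exists).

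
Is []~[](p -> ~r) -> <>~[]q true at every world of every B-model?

Tableau for the negation ~([]~[](p -> ~r) -> <>~[]q):
1. ~([]~[](p -> ~r) -> <>~[]q), w0
2. []~[](p -> ~r), w0
3. ~<>~[]q, w0
4. ~[](p -> ~r), w0
5. []q, w0
6. q, w0
7. ~(p -> ~r), w1
8. p, w1
9. r, w1
10. ~[](p -> ~r), w1
11. []q, w1
12. q, w1
13. ~(p -> ~r), w2
14. p, w2
15. r, w2
16. q, w2
Accessibility: w0Rw0, w0Rw1, w1Rw0, w1Rw1, w1Rw2, w2Rw1, w2Rw2
The negation has an open branch (countermodel exists).

No, not valid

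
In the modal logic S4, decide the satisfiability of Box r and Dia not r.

1. Box r and Dia not r, 0
2. Box r, 0
3. Dia not r, 0
4. r, 0
5. not r, 1
6. r, 1
Accessibility: 0R0, 0R1, 1R1
Branch closes: r and not r both at 1.
Every branch closes; the branch above is one of them.

Unsatisfiable (every branch closes)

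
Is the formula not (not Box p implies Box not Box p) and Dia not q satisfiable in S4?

Satisfiable (open branch found)

1. not (not Box p implies Box not Box p) and Dia not q, u
2. not (not Box p implies Box not Box p), u
3. Dia not q, u
4. not Box p, u
5. not Box not Box p, u
6. not q, v
7. not p, w
8. Box p, x
9. p, x
Accessibility: uRu, uRv, uRw, uRx, vRv, wRw, xRx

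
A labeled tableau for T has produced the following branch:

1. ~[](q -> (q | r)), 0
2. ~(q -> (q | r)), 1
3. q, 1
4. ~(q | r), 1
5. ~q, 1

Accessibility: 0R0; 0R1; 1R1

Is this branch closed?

Both q and ~q appear at 1.

Yes, closed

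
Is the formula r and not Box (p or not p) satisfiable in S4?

No, unsatisfiable

1. r and not Box (p or not p), w0
2. r, w0
3. not Box (p or not p), w0
4. not (p or not p), w1
5. not p, w1
6. p, w1
Accessibility: w0Rw0, w0Rw1, w1Rw1
Branch closes: p and not p both at w1.
(One branch shown.) All branches close.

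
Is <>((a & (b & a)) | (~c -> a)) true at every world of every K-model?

No, not valid

Tableau for the negation ~<>((a & (b & a)) | (~c -> a)):
1. ~<>((a & (b & a)) | (~c -> a)), w0
The negation has an open branch (countermodel exists).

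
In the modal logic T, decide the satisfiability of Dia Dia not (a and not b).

1. Dia Dia not (a and not b), w0
2. Dia not (a and not b), w1   [Dia-rule on 1: fresh world w1, w0Rw1]
3. not (a and not b), w2   [Dia-rule on 2: fresh world w2, w1Rw2]
4. b, w2   [neg-and-rule on 3 (branches; this branch)]
Accessibility: w0Rw0, w0Rw1, w1Rw1, w1Rw2, w2Rw2

Yes, satisfiable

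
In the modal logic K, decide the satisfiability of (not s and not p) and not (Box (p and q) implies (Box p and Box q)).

Unsatisfiable (every branch closes)

1. (not s and not p) and not (Box (p and q) implies (Box p and Box q)), 0
2. not s and not p, 0   [and-rule on 1]
3. not (Box (p and q) implies (Box p and Box q)), 0   [and-rule on 1]
4. not s, 0   [and-rule on 2]
5. not p, 0   [and-rule on 2]
6. Box (p and q), 0   [neg-implies-rule on 3]
7. not (Box p and Box q), 0   [neg-implies-rule on 3]
8. not Box q, 0   [neg-and-rule on 7 (branches; this branch)]
9. not q, 1   [neg-Box-rule on 8: fresh world 1, 0R1]
10. p and q, 1   [Box-rule on 6 via 0R1]
11. p, 1   [and-rule on 10]
12. q, 1   [and-rule on 10]
Accessibility: 0R1
Branch closes: q and not q both at 1.
(One branch shown.) All branches close.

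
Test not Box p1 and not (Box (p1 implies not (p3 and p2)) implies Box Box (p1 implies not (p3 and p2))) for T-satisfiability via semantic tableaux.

Satisfiable (open branch found)

1. not Box p1 and not (Box (p1 implies not (p3 and p2)) implies Box Box (p1 implies not (p3 and p2))), 0
2. not Box p1, 0   [and-rule on 1]
3. not (Box (p1 implies not (p3 and p2)) implies Box Box (p1 implies not (p3 and p2))), 0   [and-rule on 1]
4. Box (p1 implies not (p3 and p2)), 0   [neg-implies-rule on 3]
5. not Box Box (p1 implies not (p3 and p2)), 0   [neg-implies-rule on 3]
6. p1 implies not (p3 and p2), 0   [Box-rule on 4 via 0R0]
7. not (p3 and p2), 0   [implies-rule on 6 (branches; this branch)]
8. not p2, 0   [neg-and-rule on 7 (branches; this branch)]
9. not p1, 1   [neg-Box-rule on 2: fresh world 1, 0R1]
10. p1 implies not (p3 and p2), 1   [Box-rule on 4 via 0R1]
11. not (p3 and p2), 1   [implies-rule on 10 (branches; this branch)]
12. not p2, 1   [neg-and-rule on 11 (branches; this branch)]
13. not Box (p1 implies not (p3 and p2)), 2   [neg-Box-rule on 5: fresh world 2, 0R2]
14. p1 implies not (p3 and p2), 2   [Box-rule on 4 via 0R2]
15. not (p3 and p2), 2   [implies-rule on 14 (branches; this branch)]
16. not p2, 2   [neg-and-rule on 15 (branches; this branch)]
17. not (p1 implies not (p3 and p2)), 3   [neg-Box-rule on 13: fresh world 3, 2R3]
18. p1, 3   [neg-implies-rule on 17]
19. p3 and p2, 3   [neg-implies-rule on 17]
20. p3, 3   [and-rule on 19]
21. p2, 3   [and-rule on 19]
Accessibility: 0R0, 0R1, 0R2, 1R1, 2R2, 2R3, 3R3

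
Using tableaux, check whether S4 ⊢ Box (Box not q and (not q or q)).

Tableau for the negation not Box (Box not q and (not q or q)):
1. not Box (Box not q and (not q or q)), u
2. not (Box not q and (not q or q)), v
3. not Box not q, v
4. q, w
Accessibility: uRu, uRv, uRw, vRv, vRw, wRw
The negation has an open branch (countermodel exists).

Not valid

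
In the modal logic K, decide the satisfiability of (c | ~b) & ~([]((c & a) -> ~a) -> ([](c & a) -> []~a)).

Unsatisfiable (every branch closes)

1. (c | ~b) & ~([]((c & a) -> ~a) -> ([](c & a) -> []~a)), 0
2. c | ~b, 0   [&-rule on 1]
3. ~([]((c & a) -> ~a) -> ([](c & a) -> []~a)), 0   [&-rule on 1]
4. []((c & a) -> ~a), 0   [~->-rule on 3]
5. ~([](c & a) -> []~a), 0   [~->-rule on 3]
6. [](c & a), 0   [~->-rule on 5]
7. ~[]~a, 0   [~->-rule on 5]
8. ~b, 0   [|-rule on 2 (branches; this branch)]
9. a, 1   [~[]-rule on 7: fresh world 1, 0R1]
10. (c & a) -> ~a, 1   [[]-rule on 4 via 0R1]
11. c & a, 1   [[]-rule on 6 via 0R1]
12. c, 1   [&-rule on 11]
13. ~(c & a), 1   [->-rule on 10 (branches; this branch)]
14. ~a, 1   [~&-rule on 13 (branches; this branch)]
Accessibility: 0R1
Branch closes: a and ~a both at 1.
All branches of the tableau close; one closing branch shown above.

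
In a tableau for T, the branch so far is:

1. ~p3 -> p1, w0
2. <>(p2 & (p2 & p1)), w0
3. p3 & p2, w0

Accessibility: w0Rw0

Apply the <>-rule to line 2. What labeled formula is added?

a fresh world w1 with w0Rw1, and p2 & (p2 & p1) at w1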